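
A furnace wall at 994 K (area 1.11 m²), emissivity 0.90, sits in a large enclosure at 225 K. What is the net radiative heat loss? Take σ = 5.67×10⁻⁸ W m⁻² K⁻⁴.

Q = εσA(T⁴ − T_s⁴). T⁴ − T_s⁴ = (994)⁴ − (225)⁴ = 9.76×10^11 − 2.56×10^9 = 9.74×10^11 K⁴.
Q = 0.90 × 5.67×10⁻⁸ × 1.11 × 9.74×10^11 = 55200 W.

Q ≈ 55200 W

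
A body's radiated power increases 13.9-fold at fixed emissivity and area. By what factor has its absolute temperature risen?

P ∝ T⁴ ⇒ T ∝ P^(1/4), so T scales by (13.9)^(1/4) = 1.93.

factor ≈ 1.93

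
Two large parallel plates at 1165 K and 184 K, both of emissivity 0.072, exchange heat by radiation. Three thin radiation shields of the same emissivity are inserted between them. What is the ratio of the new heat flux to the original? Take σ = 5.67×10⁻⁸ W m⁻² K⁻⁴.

With N identical shields there are N+1 = 4 gaps in series, each with the same radiative resistance, so the flux falls to 1/(N+1) of its unshielded value.

ratio ≈ 0.250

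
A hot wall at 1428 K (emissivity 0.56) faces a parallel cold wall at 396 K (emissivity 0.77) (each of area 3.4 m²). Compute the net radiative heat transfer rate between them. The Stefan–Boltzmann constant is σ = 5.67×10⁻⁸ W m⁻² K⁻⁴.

For two large parallel gray plates, q = σ(T₁⁴ − T₂⁴) / (1/ε₁ + 1/ε₂ − 1).
1/ε₁ + 1/ε₂ − 1 = 1/0.56 + 1/0.77 − 1 = 2.084.
T₁⁴ − T₂⁴ = 4.16×10^12 − 2.46×10^10 = 4.13×10^12 K⁴.
q = 5.67×10⁻⁸ × 4.13×10^12 / 2.084 = 1.12×10^5 W/m².
Q = q·A = 1.12×10^5 × 3.4 = 3.82×10^5 W.

Q ≈ 3.82×10^5 W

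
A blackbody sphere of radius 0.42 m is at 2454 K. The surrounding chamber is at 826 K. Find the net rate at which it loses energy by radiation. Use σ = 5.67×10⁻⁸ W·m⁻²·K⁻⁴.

A = 4πr² = 4π × (0.42)² = 2.22 m².
Q = σA(T⁴ − T_s⁴). T⁴ − T_s⁴ = (2454)⁴ − (826)⁴ = 3.63×10^13 − 4.66×10^11 = 3.58×10^13 K⁴.
Q = 5.67×10⁻⁸ × 2.22 × 3.58×10^13 = 4.50×10^6 W.

Q ≈ 4.50×10^6 W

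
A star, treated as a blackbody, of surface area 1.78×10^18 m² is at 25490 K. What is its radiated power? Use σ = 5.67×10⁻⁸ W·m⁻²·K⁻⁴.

P = σAT⁴ = 5.67×10⁻⁸ × 1.78×10^18 × (25490)⁴ = 5.67×10⁻⁸ × 1.78×10^18 × 4.22×10^17.
P = 4.26×10^28 W.

P ≈ 4.26×10^28 W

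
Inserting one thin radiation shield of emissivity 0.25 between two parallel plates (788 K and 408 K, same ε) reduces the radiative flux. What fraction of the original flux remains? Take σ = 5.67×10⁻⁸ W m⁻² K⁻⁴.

ratio ≈ 0.500

With N identical shields there are N+1 = 2 gaps in series, each with the same radiative resistance, so the flux falls to 1/(N+1) of its unshielded value.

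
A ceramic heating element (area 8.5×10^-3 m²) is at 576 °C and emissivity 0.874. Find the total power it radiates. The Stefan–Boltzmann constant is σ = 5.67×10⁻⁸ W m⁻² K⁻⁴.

576 °C = 849 K.
Stefan–Boltzmann: P = εσAT⁴ = 0.874 × 5.67×10⁻⁸ × 8.50×10^-3 × (849)⁴ = 0.874 × 5.67×10⁻⁸ × 8.50×10^-3 × 5.20×10^11.
P = 219 W.

P ≈ 219 W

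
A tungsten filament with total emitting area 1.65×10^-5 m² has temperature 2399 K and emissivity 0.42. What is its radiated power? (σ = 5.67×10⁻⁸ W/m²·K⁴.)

Stefan–Boltzmann: P = εσAT⁴ = 0.42 × 5.67×10⁻⁸ × 1.65×10^-5 × (2399)⁴ = 0.42 × 5.67×10⁻⁸ × 1.65×10^-5 × 3.31×10^13.
P = 13.0 W.

P ≈ 13.0 W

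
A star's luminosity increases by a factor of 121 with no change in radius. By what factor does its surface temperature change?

factor ≈ 3.32

P ∝ T⁴ ⇒ T ∝ P^(1/4), so T scales by (121)^(1/4) = 3.32.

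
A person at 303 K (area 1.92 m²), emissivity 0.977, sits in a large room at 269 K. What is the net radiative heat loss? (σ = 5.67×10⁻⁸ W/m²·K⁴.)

Q ≈ 340 W

Q = εσA(T⁴ − T_s⁴). T⁴ − T_s⁴ = (303)⁴ − (269)⁴ = 8.43×10^9 − 5.24×10^9 = 3.19×10^9 K⁴.
Q = 0.977 × 5.67×10⁻⁸ × 1.92 × 3.19×10^9 = 340 W.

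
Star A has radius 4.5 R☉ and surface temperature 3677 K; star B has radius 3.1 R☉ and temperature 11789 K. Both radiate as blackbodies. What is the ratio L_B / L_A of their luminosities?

L = 4πR²σT⁴ ∝ R²T⁴, so L_B/L_A = (3.1/4.5)² × (11789/3677)⁴ = 0.475 × 106 = 50.1.

L_B/L_A ≈ 50.1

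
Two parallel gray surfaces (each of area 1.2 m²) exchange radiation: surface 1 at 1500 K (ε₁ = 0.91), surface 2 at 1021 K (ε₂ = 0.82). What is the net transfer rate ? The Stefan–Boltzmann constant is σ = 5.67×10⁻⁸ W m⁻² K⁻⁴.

For two large parallel gray plates, q = σ(T₁⁴ − T₂⁴) / (1/ε₁ + 1/ε₂ − 1).
1/ε₁ + 1/ε₂ − 1 = 1/0.91 + 1/0.82 − 1 = 1.318.
T₁⁴ − T₂⁴ = 5.06×10^12 − 1.09×10^12 = 3.98×10^12 K⁴.
q = 5.67×10⁻⁸ × 3.98×10^12 / 1.318 = 1.71×10^5 W/m².
Q = q·A = 1.71×10^5 × 1.2 = 2.05×10^5 W.

Q ≈ 2.05×10^5 W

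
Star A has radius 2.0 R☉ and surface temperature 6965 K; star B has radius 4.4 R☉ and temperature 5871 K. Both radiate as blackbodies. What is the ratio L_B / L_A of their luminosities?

L_B/L_A ≈ 2.44

L = 4πR²σT⁴ ∝ R²T⁴, so L_B/L_A = (4.4/2.0)² × (5871/6965)⁴ = 4.84 × 0.505 = 2.44.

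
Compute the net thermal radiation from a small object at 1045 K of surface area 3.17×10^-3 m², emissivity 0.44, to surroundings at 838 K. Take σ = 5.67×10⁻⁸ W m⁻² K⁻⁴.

Q ≈ 55.3 W

Q = εσA(T⁴ − T_s⁴). T⁴ − T_s⁴ = (1045)⁴ − (838)⁴ = 1.19×10^12 − 4.93×10^11 = 6.99×10^11 K⁴.
Q = 0.44 × 5.67×10⁻⁸ × 3.17×10^-3 × 6.99×10^11 = 55.3 W.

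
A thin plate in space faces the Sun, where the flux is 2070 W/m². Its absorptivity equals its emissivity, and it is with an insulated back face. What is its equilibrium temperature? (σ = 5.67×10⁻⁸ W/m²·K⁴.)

Absorbed flux αS = emitted flux εσT⁴ (one radiating face); with α = ε, T = (S/σ)^(1/4).
T = (2070 / 5.67×10⁻⁸)^(1/4) = (3.65×10^10)^(1/4).
T = 437 K.

T ≈ 437 K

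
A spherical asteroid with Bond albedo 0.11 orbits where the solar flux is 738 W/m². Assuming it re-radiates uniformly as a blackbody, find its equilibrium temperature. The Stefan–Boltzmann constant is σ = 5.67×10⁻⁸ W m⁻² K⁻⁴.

Power absorbed = (1−a)S·πR²; power emitted = 4πR²σT⁴. Equating and cancelling πR²:
T = ((1−a)S / 4σ)^(1/4) = (657 / (4 × 5.67×10⁻⁸))^(1/4) = (2.90×10^9)^(1/4).
T = 232 K.

T ≈ 232 K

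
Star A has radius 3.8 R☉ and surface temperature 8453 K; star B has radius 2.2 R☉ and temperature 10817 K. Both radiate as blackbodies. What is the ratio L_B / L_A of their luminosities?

L_B/L_A ≈ 0.899

L = 4πR²σT⁴ ∝ R²T⁴, so L_B/L_A = (2.2/3.8)² × (10817/8453)⁴ = 0.335 × 2.68 = 0.899.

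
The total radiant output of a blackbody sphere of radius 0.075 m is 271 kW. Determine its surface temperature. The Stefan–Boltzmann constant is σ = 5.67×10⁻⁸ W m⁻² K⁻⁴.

T ≈ 2870 K

A = 4πr² = 4π × (0.075)² = 0.0707 m².
From P = σAT⁴, T = (P / σA)^(1/4) = (2.71×10^5 / (5.67×10⁻⁸ × 0.0707))^(1/4).
T = (6.76×10^13)^(1/4) = 2870 K.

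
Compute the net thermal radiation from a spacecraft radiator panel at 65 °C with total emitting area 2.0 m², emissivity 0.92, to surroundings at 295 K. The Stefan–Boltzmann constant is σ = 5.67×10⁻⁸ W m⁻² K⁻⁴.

Q ≈ 572 W

Convert: 65 °C = 338 K.
Q = εσA(T⁴ − T_s⁴). T⁴ − T_s⁴ = (338)⁴ − (295)⁴ = 1.31×10^10 − 7.57×10^9 = 5.48×10^9 K⁴.
Q = 0.92 × 5.67×10⁻⁸ × 2.00 × 5.48×10^9 = 572 W.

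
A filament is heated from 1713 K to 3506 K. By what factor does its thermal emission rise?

P ∝ T⁴, so the ratio is (3506/1713)⁴ = (2.047)⁴ = 17.5.

ratio ≈ 17.5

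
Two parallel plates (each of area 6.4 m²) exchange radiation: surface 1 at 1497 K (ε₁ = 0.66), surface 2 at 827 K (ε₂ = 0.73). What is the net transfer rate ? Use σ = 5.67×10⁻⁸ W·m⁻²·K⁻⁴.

For two large parallel gray plates, q = σ(T₁⁴ − T₂⁴) / (1/ε₁ + 1/ε₂ − 1).
1/ε₁ + 1/ε₂ − 1 = 1/0.66 + 1/0.73 − 1 = 1.885.
T₁⁴ − T₂⁴ = 5.02×10^12 − 4.68×10^11 = 4.55×10^12 K⁴.
q = 5.67×10⁻⁸ × 4.55×10^12 / 1.885 = 1.37×10^5 W/m².
Q = q·A = 1.37×10^5 × 6.4 = 8.77×10^5 W.

Q ≈ 8.77×10^5 W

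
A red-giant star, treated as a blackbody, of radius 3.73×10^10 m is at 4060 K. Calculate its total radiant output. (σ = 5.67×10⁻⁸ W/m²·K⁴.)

A = 4πr² = 4π × (3.73×10^10)² = 1.75×10^22 m².
P = σAT⁴ = 5.67×10⁻⁸ × 1.75×10^22 × (4060)⁴ = 5.67×10⁻⁸ × 1.75×10^22 × 2.72×10^14.
P = 2.69×10^29 W.

P ≈ 2.69×10^29 W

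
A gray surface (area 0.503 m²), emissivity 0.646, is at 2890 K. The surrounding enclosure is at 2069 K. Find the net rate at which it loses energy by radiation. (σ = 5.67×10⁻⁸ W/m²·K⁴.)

Q = εσA(T⁴ − T_s⁴). T⁴ − T_s⁴ = (2890)⁴ − (2069)⁴ = 6.98×10^13 − 1.83×10^13 = 5.14×10^13 K⁴.
Q = 0.646 × 5.67×10⁻⁸ × 0.503 × 5.14×10^13 = 9.48×10^5 W.

Q ≈ 9.48×10^5 W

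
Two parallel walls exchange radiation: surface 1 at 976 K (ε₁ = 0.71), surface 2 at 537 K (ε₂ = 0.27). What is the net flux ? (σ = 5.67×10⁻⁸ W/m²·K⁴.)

For two large parallel gray plates, q = σ(T₁⁴ − T₂⁴) / (1/ε₁ + 1/ε₂ − 1).
1/ε₁ + 1/ε₂ − 1 = 1/0.71 + 1/0.27 − 1 = 4.112.
T₁⁴ − T₂⁴ = 9.07×10^11 − 8.32×10^10 = 8.24×10^11 K⁴.
q = 5.67×10⁻⁸ × 8.24×10^11 / 4.112 = 11400 W/m².

q ≈ 11400 W/m²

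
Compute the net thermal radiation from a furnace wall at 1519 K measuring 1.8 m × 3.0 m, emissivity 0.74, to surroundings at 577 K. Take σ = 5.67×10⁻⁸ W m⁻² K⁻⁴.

A = 1.8 × 3.0 = 5.40 m².
Q = εσA(T⁴ − T_s⁴). T⁴ − T_s⁴ = (1519)⁴ − (577)⁴ = 5.32×10^12 − 1.11×10^11 = 5.21×10^12 K⁴.
Q = 0.74 × 5.67×10⁻⁸ × 5.40 × 5.21×10^12 = 1.18×10^6 W.

Q ≈ 1.18×10^6 W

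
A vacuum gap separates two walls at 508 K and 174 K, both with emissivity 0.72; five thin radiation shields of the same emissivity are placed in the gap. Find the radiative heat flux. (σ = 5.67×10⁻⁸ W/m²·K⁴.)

Each of the 6 gaps contributes resistance (2/ε − 1) = 2/0.72 − 1 = 1.778; total = 10.67.
q = σ(T₁⁴ − T₂⁴) / 10.67 = 5.67×10⁻⁸ × 6.57×10^10 / 10.67 = 349 W/m².

q ≈ 349 W/m²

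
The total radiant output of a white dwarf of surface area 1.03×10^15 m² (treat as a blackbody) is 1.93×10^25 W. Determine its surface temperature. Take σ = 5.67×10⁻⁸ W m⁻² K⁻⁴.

T ≈ 24000 K

From P = σAT⁴, T = (P / σA)^(1/4) = (1.93×10^25 / (5.67×10⁻⁸ × 1.03×10^15))^(1/4).
T = (3.30×10^17)^(1/4) = 24000 K.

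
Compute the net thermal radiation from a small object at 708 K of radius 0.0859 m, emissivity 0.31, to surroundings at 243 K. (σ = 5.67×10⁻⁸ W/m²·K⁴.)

Q ≈ 404 W

A = 4πr² = 4π × (0.0859)² = 0.0927 m².
Q = εσA(T⁴ − T_s⁴). T⁴ − T_s⁴ = (708)⁴ − (243)⁴ = 2.51×10^11 − 3.49×10^9 = 2.48×10^11 K⁴.
Q = 0.31 × 5.67×10⁻⁸ × 0.0927 × 2.48×10^11 = 404 W.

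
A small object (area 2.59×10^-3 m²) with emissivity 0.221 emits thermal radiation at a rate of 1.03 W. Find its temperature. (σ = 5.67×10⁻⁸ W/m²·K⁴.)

T ≈ 422 K

From P = εσAT⁴, T = (P / εσA)^(1/4) = (1.03 / (0.221 × 5.67×10⁻⁸ × 2.59×10^-3))^(1/4).
T = (3.17×10^10)^(1/4) = 422 K.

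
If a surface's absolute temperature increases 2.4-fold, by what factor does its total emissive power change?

factor ≈ 33.2

P ∝ T⁴, so the power scales as (2.4)⁴ = 33.2.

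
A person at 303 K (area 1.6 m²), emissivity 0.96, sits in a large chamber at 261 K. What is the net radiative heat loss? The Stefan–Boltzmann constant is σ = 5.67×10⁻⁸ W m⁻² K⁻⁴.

Q = εσA(T⁴ − T_s⁴). T⁴ − T_s⁴ = (303)⁴ − (261)⁴ = 8.43×10^9 − 4.64×10^9 = 3.79×10^9 K⁴.
Q = 0.96 × 5.67×10⁻⁸ × 1.60 × 3.79×10^9 = 330 W.

Q ≈ 330 W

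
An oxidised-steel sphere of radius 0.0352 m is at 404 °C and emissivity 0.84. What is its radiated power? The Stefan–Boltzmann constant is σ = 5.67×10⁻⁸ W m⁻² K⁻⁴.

P ≈ 156 W

A = 4πr² = 4π × (0.0352)² = 0.0156 m².
404 °C = 677 K.
P = εσAT⁴ = 0.84 × 5.67×10⁻⁸ × 0.0156 × (677)⁴ = 0.84 × 5.67×10⁻⁸ × 0.0156 × 2.10×10^11.
P = 156 W.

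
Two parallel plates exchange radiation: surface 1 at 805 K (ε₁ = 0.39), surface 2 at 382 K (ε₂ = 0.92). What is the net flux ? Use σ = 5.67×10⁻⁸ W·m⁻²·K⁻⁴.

For two large parallel gray plates, q = σ(T₁⁴ − T₂⁴) / (1/ε₁ + 1/ε₂ − 1).
1/ε₁ + 1/ε₂ − 1 = 1/0.39 + 1/0.92 − 1 = 2.651.
T₁⁴ − T₂⁴ = 4.20×10^11 − 2.13×10^10 = 3.99×10^11 K⁴.
q = 5.67×10⁻⁸ × 3.99×10^11 / 2.651 = 8530 W/m².

q ≈ 8530 W/m²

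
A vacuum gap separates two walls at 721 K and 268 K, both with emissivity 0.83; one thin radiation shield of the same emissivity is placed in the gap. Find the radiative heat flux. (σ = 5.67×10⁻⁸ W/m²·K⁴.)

Each of the 2 gaps contributes resistance (2/ε − 1) = 2/0.83 − 1 = 1.410; total = 2.819.
q = σ(T₁⁴ − T₂⁴) / 2.819 = 5.67×10⁻⁸ × 2.65×10^11 / 2.819 = 5330 W/m².

q ≈ 5330 W/m²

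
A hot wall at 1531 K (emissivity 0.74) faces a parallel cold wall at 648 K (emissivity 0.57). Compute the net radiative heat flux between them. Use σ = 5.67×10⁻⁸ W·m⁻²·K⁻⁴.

q ≈ 1.43×10^5 W/m²

For two large parallel gray plates, q = σ(T₁⁴ − T₂⁴) / (1/ε₁ + 1/ε₂ − 1).
1/ε₁ + 1/ε₂ − 1 = 1/0.74 + 1/0.57 − 1 = 2.106.
T₁⁴ − T₂⁴ = 5.49×10^12 − 1.76×10^11 = 5.32×10^12 K⁴.
q = 5.67×10⁻⁸ × 5.32×10^12 / 2.106 = 1.43×10^5 W/m².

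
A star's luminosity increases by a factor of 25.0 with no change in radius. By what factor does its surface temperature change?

factor ≈ 2.24

P ∝ T⁴ ⇒ T ∝ P^(1/4), so T scales by (25.0)^(1/4) = 2.24.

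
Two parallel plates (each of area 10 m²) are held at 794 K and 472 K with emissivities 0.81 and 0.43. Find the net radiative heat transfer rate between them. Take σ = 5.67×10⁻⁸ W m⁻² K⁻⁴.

Q ≈ 77000 W

For two large parallel gray plates, q = σ(T₁⁴ − T₂⁴) / (1/ε₁ + 1/ε₂ − 1).
1/ε₁ + 1/ε₂ − 1 = 1/0.81 + 1/0.43 − 1 = 2.560.
T₁⁴ − T₂⁴ = 3.97×10^11 − 4.96×10^10 = 3.48×10^11 K⁴.
q = 5.67×10⁻⁸ × 3.48×10^11 / 2.560 = 7700 W/m².
Q = q·A = 7700 × 10 = 77000 W.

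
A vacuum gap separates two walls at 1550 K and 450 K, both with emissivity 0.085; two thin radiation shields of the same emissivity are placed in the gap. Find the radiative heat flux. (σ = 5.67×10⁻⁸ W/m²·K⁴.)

Each of the 3 gaps contributes resistance (2/ε − 1) = 2/0.085 − 1 = 22.53; total = 67.59.
q = σ(T₁⁴ − T₂⁴) / 67.59 = 5.67×10⁻⁸ × 5.73×10^12 / 67.59 = 4810 W/m².

q ≈ 4810 W/m²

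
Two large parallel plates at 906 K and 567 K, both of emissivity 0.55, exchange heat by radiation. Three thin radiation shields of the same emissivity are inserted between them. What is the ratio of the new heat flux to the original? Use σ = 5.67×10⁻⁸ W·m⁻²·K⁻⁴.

With N identical shields there are N+1 = 4 gaps in series, each with the same radiative resistance, so the flux falls to 1/(N+1) of its unshielded value.

ratio ≈ 0.250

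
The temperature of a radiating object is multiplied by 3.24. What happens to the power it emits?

P ∝ T⁴, so the power scales as (3.24)⁴ = 110.

factor ≈ 110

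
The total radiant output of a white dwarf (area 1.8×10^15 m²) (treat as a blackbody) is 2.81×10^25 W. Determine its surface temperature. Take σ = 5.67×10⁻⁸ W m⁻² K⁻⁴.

From P = σAT⁴, T = (P / σA)^(1/4) = (2.81×10^25 / (5.67×10⁻⁸ × 1.80×10^15))^(1/4).
T = (2.75×10^17)^(1/4) = 22900 K.

T ≈ 22900 K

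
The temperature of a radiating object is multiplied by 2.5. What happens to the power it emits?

P ∝ T⁴, so the power scales as (2.5)⁴ = 39.1.

factor ≈ 39.1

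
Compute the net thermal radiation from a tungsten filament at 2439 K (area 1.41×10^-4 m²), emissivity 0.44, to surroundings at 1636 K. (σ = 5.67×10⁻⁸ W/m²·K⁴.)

Q ≈ 99.3 W

Q = εσA(T⁴ − T_s⁴). T⁴ − T_s⁴ = (2439)⁴ − (1636)⁴ = 3.54×10^13 − 7.16×10^12 = 2.82×10^13 K⁴.
Q = 0.44 × 5.67×10⁻⁸ × 1.41×10^-4 × 2.82×10^13 = 99.3 W.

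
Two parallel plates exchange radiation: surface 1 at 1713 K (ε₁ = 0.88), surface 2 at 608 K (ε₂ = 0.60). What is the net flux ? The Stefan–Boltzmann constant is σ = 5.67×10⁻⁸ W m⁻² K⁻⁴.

For two large parallel gray plates, q = σ(T₁⁴ − T₂⁴) / (1/ε₁ + 1/ε₂ − 1).
1/ε₁ + 1/ε₂ − 1 = 1/0.88 + 1/0.60 − 1 = 1.803.
T₁⁴ − T₂⁴ = 8.61×10^12 − 1.37×10^11 = 8.47×10^12 K⁴.
q = 5.67×10⁻⁸ × 8.47×10^12 / 1.803 = 2.66×10^5 W/m².

q ≈ 2.66×10^5 W/m²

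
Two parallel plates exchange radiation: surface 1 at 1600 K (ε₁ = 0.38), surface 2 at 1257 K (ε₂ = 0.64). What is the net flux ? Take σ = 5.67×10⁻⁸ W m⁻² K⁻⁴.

q ≈ 72000 W/m²

For two large parallel gray plates, q = σ(T₁⁴ − T₂⁴) / (1/ε₁ + 1/ε₂ − 1).
1/ε₁ + 1/ε₂ − 1 = 1/0.38 + 1/0.64 − 1 = 3.194.
T₁⁴ − T₂⁴ = 6.55×10^12 − 2.50×10^12 = 4.06×10^12 K⁴.
q = 5.67×10⁻⁸ × 4.06×10^12 / 3.194 = 72000 W/m².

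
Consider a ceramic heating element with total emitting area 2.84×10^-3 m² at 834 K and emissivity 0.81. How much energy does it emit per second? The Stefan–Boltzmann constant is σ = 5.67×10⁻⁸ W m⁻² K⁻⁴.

P = εσAT⁴ = 0.81 × 5.67×10⁻⁸ × 2.84×10^-3 × (834)⁴ = 0.81 × 5.67×10⁻⁸ × 2.84×10^-3 × 4.84×10^11.
P = 63.1 W.

P ≈ 63.1 W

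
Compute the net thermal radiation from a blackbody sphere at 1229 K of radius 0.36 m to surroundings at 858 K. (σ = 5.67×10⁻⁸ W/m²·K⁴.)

A = 4πr² = 4π × (0.36)² = 1.63 m².
Q = σA(T⁴ − T_s⁴). T⁴ − T_s⁴ = (1229)⁴ − (858)⁴ = 2.28×10^12 − 5.42×10^11 = 1.74×10^12 K⁴.
Q = 5.67×10⁻⁸ × 1.63 × 1.74×10^12 = 1.61×10^5 W.

Q ≈ 1.61×10^5 W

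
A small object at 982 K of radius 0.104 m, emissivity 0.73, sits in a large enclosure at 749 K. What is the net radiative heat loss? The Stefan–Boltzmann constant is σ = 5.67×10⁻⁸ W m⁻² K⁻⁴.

A = 4πr² = 4π × (0.104)² = 0.136 m².
Q = εσA(T⁴ − T_s⁴). T⁴ − T_s⁴ = (982)⁴ − (749)⁴ = 9.30×10^11 − 3.15×10^11 = 6.15×10^11 K⁴.
Q = 0.73 × 5.67×10⁻⁸ × 0.136 × 6.15×10^11 = 3460 W.

Q ≈ 3460 W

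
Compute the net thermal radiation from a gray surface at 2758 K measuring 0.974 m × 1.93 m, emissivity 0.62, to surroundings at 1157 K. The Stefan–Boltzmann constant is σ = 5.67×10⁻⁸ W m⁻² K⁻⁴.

A = 0.974 × 1.93 = 1.88 m².
Q = εσA(T⁴ − T_s⁴). T⁴ − T_s⁴ = (2758)⁴ − (1157)⁴ = 5.79×10^13 − 1.79×10^12 = 5.61×10^13 K⁴.
Q = 0.62 × 5.67×10⁻⁸ × 1.88 × 5.61×10^13 = 3.71×10^6 W.

Q ≈ 3.71×10^6 W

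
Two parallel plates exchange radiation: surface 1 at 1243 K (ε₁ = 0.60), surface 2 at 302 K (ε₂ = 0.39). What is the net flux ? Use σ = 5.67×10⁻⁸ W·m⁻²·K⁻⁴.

For two large parallel gray plates, q = σ(T₁⁴ − T₂⁴) / (1/ε₁ + 1/ε₂ − 1).
1/ε₁ + 1/ε₂ − 1 = 1/0.60 + 1/0.39 − 1 = 3.231.
T₁⁴ − T₂⁴ = 2.39×10^12 − 8.32×10^9 = 2.38×10^12 K⁴.
q = 5.67×10⁻⁸ × 2.38×10^12 / 3.231 = 41700 W/m².

q ≈ 41700 W/m²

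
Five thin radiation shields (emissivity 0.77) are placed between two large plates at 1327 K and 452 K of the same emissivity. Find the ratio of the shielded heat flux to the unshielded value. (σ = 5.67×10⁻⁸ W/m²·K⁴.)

ratio ≈ 0.167

With N identical shields there are N+1 = 6 gaps in series, each with the same radiative resistance, so the flux falls to 1/(N+1) of its unshielded value.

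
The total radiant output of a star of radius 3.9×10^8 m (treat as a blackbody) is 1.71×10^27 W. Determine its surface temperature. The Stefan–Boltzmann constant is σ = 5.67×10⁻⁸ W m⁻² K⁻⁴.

A = 4πr² = 4π × (3.9×10^8)² = 1.91×10^18 m².
From P = σAT⁴, T = (P / σA)^(1/4) = (1.71×10^27 / (5.67×10⁻⁸ × 1.91×10^18))^(1/4).
T = (1.58×10^16)^(1/4) = 11200 K.

T ≈ 11200 K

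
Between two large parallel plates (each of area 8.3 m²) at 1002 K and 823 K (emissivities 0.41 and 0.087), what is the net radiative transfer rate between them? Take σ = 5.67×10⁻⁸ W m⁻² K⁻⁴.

For two large parallel gray plates, q = σ(T₁⁴ − T₂⁴) / (1/ε₁ + 1/ε₂ − 1).
1/ε₁ + 1/ε₂ − 1 = 1/0.41 + 1/0.087 − 1 = 12.93.
T₁⁴ − T₂⁴ = 1.01×10^12 − 4.59×10^11 = 5.49×10^11 K⁴.
q = 5.67×10⁻⁸ × 5.49×10^11 / 12.93 = 2410 W/m².
Q = q·A = 2410 × 8.3 = 20000 W.

Q ≈ 20000 W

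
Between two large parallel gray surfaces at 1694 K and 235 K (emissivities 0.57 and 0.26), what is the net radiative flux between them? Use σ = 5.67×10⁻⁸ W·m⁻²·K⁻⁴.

q ≈ 1.01×10^5 W/m²

For two large parallel gray plates, q = σ(T₁⁴ − T₂⁴) / (1/ε₁ + 1/ε₂ − 1).
1/ε₁ + 1/ε₂ − 1 = 1/0.57 + 1/0.26 − 1 = 4.601.
T₁⁴ − T₂⁴ = 8.23×10^12 − 3.05×10^9 = 8.23×10^12 K⁴.
q = 5.67×10⁻⁸ × 8.23×10^12 / 4.601 = 1.01×10^5 W/m².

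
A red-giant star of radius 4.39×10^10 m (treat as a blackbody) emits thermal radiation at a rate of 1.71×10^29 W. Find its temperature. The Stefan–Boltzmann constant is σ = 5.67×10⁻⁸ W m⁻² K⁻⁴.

T ≈ 3340 K

A = 4πr² = 4π × (4.39×10^10)² = 2.42×10^22 m².
From P = σAT⁴, T = (P / σA)^(1/4) = (1.71×10^29 / (5.67×10⁻⁸ × 2.42×10^22))^(1/4).
T = (1.25×10^14)^(1/4) = 3340 K.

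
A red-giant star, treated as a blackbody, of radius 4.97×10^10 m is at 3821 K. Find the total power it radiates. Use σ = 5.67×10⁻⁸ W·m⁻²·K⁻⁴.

A = 4πr² = 4π × (4.97×10^10)² = 3.10×10^22 m².
P = σAT⁴ = 5.67×10⁻⁸ × 3.10×10^22 × (3821)⁴ = 5.67×10⁻⁸ × 3.10×10^22 × 2.13×10^14.
P = 3.75×10^29 W.

P ≈ 3.75×10^29 W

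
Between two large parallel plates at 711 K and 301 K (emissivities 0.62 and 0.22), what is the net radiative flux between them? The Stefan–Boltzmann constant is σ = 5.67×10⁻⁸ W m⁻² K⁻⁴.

q ≈ 2720 W/m²

For two large parallel gray plates, q = σ(T₁⁴ − T₂⁴) / (1/ε₁ + 1/ε₂ − 1).
1/ε₁ + 1/ε₂ − 1 = 1/0.62 + 1/0.22 − 1 = 5.158.
T₁⁴ − T₂⁴ = 2.56×10^11 − 8.21×10^9 = 2.47×10^11 K⁴.
q = 5.67×10⁻⁸ × 2.47×10^11 / 5.158 = 2720 W/m².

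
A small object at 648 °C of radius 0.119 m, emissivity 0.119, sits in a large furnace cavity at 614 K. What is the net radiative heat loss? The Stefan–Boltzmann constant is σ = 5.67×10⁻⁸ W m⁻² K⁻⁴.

Q ≈ 693 W

A = 4πr² = 4π × (0.119)² = 0.178 m².
Convert: 648 °C = 921 K.
Q = εσA(T⁴ − T_s⁴). T⁴ − T_s⁴ = (921)⁴ − (614)⁴ = 7.20×10^11 − 1.42×10^11 = 5.77×10^11 K⁴.
Q = 0.119 × 5.67×10⁻⁸ × 0.178 × 5.77×10^11 = 693 W.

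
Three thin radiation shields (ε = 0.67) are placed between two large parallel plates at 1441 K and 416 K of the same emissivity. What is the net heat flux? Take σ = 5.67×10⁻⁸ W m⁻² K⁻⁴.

q ≈ 30600 W/m²

Each of the 4 gaps contributes resistance (2/ε − 1) = 2/0.67 − 1 = 1.985; total = 7.940.
q = σ(T₁⁴ − T₂⁴) / 7.940 = 5.67×10⁻⁸ × 4.28×10^12 / 7.940 = 30600 W/m².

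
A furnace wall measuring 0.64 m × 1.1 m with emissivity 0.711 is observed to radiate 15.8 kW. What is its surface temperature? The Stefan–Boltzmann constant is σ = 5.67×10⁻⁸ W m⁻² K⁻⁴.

A = 0.64 × 1.1 = 0.704 m².
From P = εσAT⁴, T = (P / εσA)^(1/4) = (15800 / (0.711 × 5.67×10⁻⁸ × 0.704))^(1/4).
T = (5.57×10^11)^(1/4) = 864 K.

T ≈ 864 K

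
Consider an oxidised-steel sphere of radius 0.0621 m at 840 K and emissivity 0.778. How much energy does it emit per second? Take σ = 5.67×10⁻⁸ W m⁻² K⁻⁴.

P ≈ 1060 W

A = 4πr² = 4π × (0.0621)² = 0.0485 m².
P = εσAT⁴ = 0.778 × 5.67×10⁻⁸ × 0.0485 × (840)⁴ = 0.778 × 5.67×10⁻⁸ × 0.0485 × 4.98×10^11.
P = 1060 W.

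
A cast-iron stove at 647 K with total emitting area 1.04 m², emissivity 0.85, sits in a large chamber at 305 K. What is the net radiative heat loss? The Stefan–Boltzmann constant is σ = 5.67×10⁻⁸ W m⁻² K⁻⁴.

Q ≈ 8350 W

Q = εσA(T⁴ − T_s⁴). T⁴ − T_s⁴ = (647)⁴ − (305)⁴ = 1.75×10^11 − 8.65×10^9 = 1.67×10^11 K⁴.
Q = 0.85 × 5.67×10⁻⁸ × 1.04 × 1.67×10^11 = 8350 W.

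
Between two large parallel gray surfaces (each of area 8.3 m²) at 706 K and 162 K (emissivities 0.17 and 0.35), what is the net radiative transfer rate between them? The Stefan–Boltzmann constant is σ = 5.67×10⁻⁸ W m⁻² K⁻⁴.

Q ≈ 15100 W

For two large parallel gray plates, q = σ(T₁⁴ − T₂⁴) / (1/ε₁ + 1/ε₂ − 1).
1/ε₁ + 1/ε₂ − 1 = 1/0.17 + 1/0.35 − 1 = 7.739.
T₁⁴ − T₂⁴ = 2.48×10^11 − 6.89×10^8 = 2.48×10^11 K⁴.
q = 5.67×10⁻⁸ × 2.48×10^11 / 7.739 = 1820 W/m².
Q = q·A = 1820 × 8.3 = 15100 W.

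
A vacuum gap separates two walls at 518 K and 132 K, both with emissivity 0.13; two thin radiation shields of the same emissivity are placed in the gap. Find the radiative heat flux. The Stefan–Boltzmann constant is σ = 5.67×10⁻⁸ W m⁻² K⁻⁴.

Each of the 3 gaps contributes resistance (2/ε − 1) = 2/0.13 − 1 = 14.38; total = 43.15.
q = σ(T₁⁴ − T₂⁴) / 43.15 = 5.67×10⁻⁸ × 7.17×10^10 / 43.15 = 94.2 W/m².

q ≈ 94.2 W/m²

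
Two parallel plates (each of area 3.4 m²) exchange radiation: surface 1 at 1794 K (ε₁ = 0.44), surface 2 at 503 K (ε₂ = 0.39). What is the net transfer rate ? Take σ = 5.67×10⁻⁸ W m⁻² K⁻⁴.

For two large parallel gray plates, q = σ(T₁⁴ − T₂⁴) / (1/ε₁ + 1/ε₂ − 1).
1/ε₁ + 1/ε₂ − 1 = 1/0.44 + 1/0.39 − 1 = 3.837.
T₁⁴ − T₂⁴ = 1.04×10^13 − 6.40×10^10 = 1.03×10^13 K⁴.
q = 5.67×10⁻⁸ × 1.03×10^13 / 3.837 = 1.52×10^5 W/m².
Q = q·A = 1.52×10^5 × 3.4 = 5.17×10^5 W.

Q ≈ 5.17×10^5 W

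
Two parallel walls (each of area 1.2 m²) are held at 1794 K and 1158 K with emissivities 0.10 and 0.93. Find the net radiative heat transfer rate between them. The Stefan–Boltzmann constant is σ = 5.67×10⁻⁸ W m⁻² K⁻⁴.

Q ≈ 57800 W

For two large parallel gray plates, q = σ(T₁⁴ − T₂⁴) / (1/ε₁ + 1/ε₂ − 1).
1/ε₁ + 1/ε₂ − 1 = 1/0.10 + 1/0.93 − 1 = 10.08.
T₁⁴ − T₂⁴ = 1.04×10^13 − 1.80×10^12 = 8.56×10^12 K⁴.
q = 5.67×10⁻⁸ × 8.56×10^12 / 10.08 = 48200 W/m².
Q = q·A = 48200 × 1.2 = 57800 W.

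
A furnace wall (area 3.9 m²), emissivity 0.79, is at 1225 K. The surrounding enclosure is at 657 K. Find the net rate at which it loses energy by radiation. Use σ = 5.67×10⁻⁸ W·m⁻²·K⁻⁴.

Q = εσA(T⁴ − T_s⁴). T⁴ − T_s⁴ = (1225)⁴ − (657)⁴ = 2.25×10^12 − 1.86×10^11 = 2.07×10^12 K⁴.
Q = 0.79 × 5.67×10⁻⁸ × 3.90 × 2.07×10^12 = 3.61×10^5 W.

Q ≈ 3.61×10^5 W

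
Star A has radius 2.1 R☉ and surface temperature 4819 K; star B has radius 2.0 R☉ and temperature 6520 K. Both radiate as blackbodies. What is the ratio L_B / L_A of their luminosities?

L = 4πR²σT⁴ ∝ R²T⁴, so L_B/L_A = (2.0/2.1)² × (6520/4819)⁴ = 0.907 × 3.35 = 3.04.

L_B/L_A ≈ 3.04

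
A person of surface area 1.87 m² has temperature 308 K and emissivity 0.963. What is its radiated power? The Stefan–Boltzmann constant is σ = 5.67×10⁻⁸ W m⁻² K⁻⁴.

P ≈ 919 W

Stefan–Boltzmann: P = εσAT⁴ = 0.963 × 5.67×10⁻⁸ × 1.87 × (308)⁴ = 0.963 × 5.67×10⁻⁸ × 1.87 × 9.00×10^9.
P = 919 W.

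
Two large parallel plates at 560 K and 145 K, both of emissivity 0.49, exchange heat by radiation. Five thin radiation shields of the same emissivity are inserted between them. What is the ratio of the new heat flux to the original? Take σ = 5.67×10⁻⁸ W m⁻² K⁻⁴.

ratio ≈ 0.167

With N identical shields there are N+1 = 6 gaps in series, each with the same radiative resistance, so the flux falls to 1/(N+1) of its unshielded value.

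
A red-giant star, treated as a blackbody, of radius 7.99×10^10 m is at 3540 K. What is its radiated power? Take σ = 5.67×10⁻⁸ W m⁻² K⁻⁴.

A = 4πr² = 4π × (7.99×10^10)² = 8.02×10^22 m².
P = σAT⁴ = 5.67×10⁻⁸ × 8.02×10^22 × (3540)⁴ = 5.67×10⁻⁸ × 8.02×10^22 × 1.57×10^14.
P = 7.14×10^29 W.

P ≈ 7.14×10^29 W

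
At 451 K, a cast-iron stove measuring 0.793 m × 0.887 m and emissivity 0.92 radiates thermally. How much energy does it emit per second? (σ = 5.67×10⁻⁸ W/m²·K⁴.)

A = 0.793 × 0.887 = 0.703 m².
P = εσAT⁴ = 0.92 × 5.67×10⁻⁸ × 0.703 × (451)⁴ = 0.92 × 5.67×10⁻⁸ × 0.703 × 4.14×10^10.
P = 1520 W.

P ≈ 1520 W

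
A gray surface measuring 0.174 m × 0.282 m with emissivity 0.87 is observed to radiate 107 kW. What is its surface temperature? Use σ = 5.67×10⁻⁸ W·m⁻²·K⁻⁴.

T ≈ 2580 K

A = 0.174 × 0.282 = 0.0491 m².
From P = εσAT⁴, T = (P / εσA)^(1/4) = (1.07×10^5 / (0.87 × 5.67×10⁻⁸ × 0.0491))^(1/4).
T = (4.42×10^13)^(1/4) = 2580 K.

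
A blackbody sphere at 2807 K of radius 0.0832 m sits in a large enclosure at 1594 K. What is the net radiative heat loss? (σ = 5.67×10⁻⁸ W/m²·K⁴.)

A = 4πr² = 4π × (0.0832)² = 0.0870 m².
Q = σA(T⁴ − T_s⁴). T⁴ − T_s⁴ = (2807)⁴ − (1594)⁴ = 6.21×10^13 − 6.46×10^12 = 5.56×10^13 K⁴.
Q = 5.67×10⁻⁸ × 0.0870 × 5.56×10^13 = 2.74×10^5 W.

Q ≈ 2.74×10^5 W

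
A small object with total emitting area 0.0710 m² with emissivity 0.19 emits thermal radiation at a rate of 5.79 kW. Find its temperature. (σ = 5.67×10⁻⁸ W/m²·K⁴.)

From P = εσAT⁴, T = (P / εσA)^(1/4) = (5790 / (0.19 × 5.67×10⁻⁸ × 0.0710))^(1/4).
T = (7.57×10^12)^(1/4) = 1660 K.

T ≈ 1660 K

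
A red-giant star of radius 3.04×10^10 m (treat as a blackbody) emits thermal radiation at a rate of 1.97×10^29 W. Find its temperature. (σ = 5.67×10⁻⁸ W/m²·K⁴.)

A = 4πr² = 4π × (3.04×10^10)² = 1.16×10^22 m².
From P = σAT⁴, T = (P / σA)^(1/4) = (1.97×10^29 / (5.67×10⁻⁸ × 1.16×10^22))^(1/4).
T = (2.99×10^14)^(1/4) = 4160 K.

T ≈ 4160 K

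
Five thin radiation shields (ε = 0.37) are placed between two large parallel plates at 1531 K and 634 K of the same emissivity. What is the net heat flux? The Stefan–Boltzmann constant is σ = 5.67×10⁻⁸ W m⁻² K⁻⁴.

Each of the 6 gaps contributes resistance (2/ε − 1) = 2/0.37 − 1 = 4.405; total = 26.43.
q = σ(T₁⁴ − T₂⁴) / 26.43 = 5.67×10⁻⁸ × 5.33×10^12 / 26.43 = 11400 W/m².

q ≈ 11400 W/m²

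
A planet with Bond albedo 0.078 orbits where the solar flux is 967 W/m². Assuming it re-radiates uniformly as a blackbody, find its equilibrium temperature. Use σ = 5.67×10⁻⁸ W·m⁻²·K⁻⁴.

Power absorbed = (1−a)S·πR²; power emitted = 4πR²σT⁴. Equating and cancelling πR²:
T = ((1−a)S / 4σ)^(1/4) = (892 / (4 × 5.67×10⁻⁸))^(1/4) = (3.93×10^9)^(1/4).
T = 250 K.

T ≈ 250 K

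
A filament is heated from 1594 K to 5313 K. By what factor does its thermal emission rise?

ratio ≈ 123

P ∝ T⁴, so the ratio is (5313/1594)⁴ = (3.333)⁴ = 123.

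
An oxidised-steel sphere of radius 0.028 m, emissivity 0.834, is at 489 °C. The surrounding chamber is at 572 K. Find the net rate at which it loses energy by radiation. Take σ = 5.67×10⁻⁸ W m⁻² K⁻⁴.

A = 4πr² = 4π × (0.028)² = 9.85×10^-3 m².
Convert: 489 °C = 762 K.
Q = εσA(T⁴ − T_s⁴). T⁴ − T_s⁴ = (762)⁴ − (572)⁴ = 3.37×10^11 − 1.07×10^11 = 2.30×10^11 K⁴.
Q = 0.834 × 5.67×10⁻⁸ × 9.85×10^-3 × 2.30×10^11 = 107 W.

Q ≈ 107 W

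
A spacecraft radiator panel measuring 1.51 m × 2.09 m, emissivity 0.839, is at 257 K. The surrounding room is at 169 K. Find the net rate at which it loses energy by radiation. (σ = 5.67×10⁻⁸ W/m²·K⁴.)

A = 1.51 × 2.09 = 3.16 m².
Q = εσA(T⁴ − T_s⁴). T⁴ − T_s⁴ = (257)⁴ − (169)⁴ = 4.36×10^9 − 8.16×10^8 = 3.55×10^9 K⁴.
Q = 0.839 × 5.67×10⁻⁸ × 3.16 × 3.55×10^9 = 532 W.

Q ≈ 532 W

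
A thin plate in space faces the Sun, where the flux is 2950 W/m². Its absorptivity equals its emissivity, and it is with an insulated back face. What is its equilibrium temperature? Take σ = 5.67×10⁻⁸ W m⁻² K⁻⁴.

Absorbed flux αS = emitted flux εσT⁴ (one radiating face); with α = ε, T = (S/σ)^(1/4).
T = (2950 / 5.67×10⁻⁸)^(1/4) = (5.20×10^10)^(1/4).
T = 478 K.

T ≈ 478 K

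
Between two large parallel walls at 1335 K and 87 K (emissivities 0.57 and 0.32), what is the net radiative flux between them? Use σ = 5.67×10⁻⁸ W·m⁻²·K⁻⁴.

q ≈ 46400 W/m²

For two large parallel gray plates, q = σ(T₁⁴ − T₂⁴) / (1/ε₁ + 1/ε₂ − 1).
1/ε₁ + 1/ε₂ − 1 = 1/0.57 + 1/0.32 − 1 = 3.879.
T₁⁴ − T₂⁴ = 3.18×10^12 − 5.73×10^7 = 3.18×10^12 K⁴.
q = 5.67×10⁻⁸ × 3.18×10^12 / 3.879 = 46400 W/m².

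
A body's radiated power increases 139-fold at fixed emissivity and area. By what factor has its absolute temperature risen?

P ∝ T⁴ ⇒ T ∝ P^(1/4), so T scales by (139)^(1/4) = 3.43.

factor ≈ 3.43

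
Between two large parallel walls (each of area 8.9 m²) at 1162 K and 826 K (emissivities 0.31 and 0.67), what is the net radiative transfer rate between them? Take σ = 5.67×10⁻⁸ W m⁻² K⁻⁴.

Q ≈ 1.84×10^5 W

For two large parallel gray plates, q = σ(T₁⁴ − T₂⁴) / (1/ε₁ + 1/ε₂ − 1).
1/ε₁ + 1/ε₂ − 1 = 1/0.31 + 1/0.67 − 1 = 3.718.
T₁⁴ − T₂⁴ = 1.82×10^12 − 4.66×10^11 = 1.36×10^12 K⁴.
q = 5.67×10⁻⁸ × 1.36×10^12 / 3.718 = 20700 W/m².
Q = q·A = 20700 × 8.9 = 1.84×10^5 W.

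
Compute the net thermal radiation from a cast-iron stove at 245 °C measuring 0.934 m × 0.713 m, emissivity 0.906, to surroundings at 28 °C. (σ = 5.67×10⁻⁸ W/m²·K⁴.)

Q ≈ 2180 W

A = 0.934 × 0.713 = 0.666 m².
Convert: 245 °C = 518 K; 28 °C = 301 K.
Q = εσA(T⁴ − T_s⁴). T⁴ − T_s⁴ = (518)⁴ − (301)⁴ = 7.20×10^10 − 8.21×10^9 = 6.38×10^10 K⁴.
Q = 0.906 × 5.67×10⁻⁸ × 0.666 × 6.38×10^10 = 2180 W.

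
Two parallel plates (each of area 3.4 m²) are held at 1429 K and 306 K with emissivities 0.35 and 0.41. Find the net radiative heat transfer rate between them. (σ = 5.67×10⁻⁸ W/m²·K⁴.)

Q ≈ 1.87×10^5 W

For two large parallel gray plates, q = σ(T₁⁴ − T₂⁴) / (1/ε₁ + 1/ε₂ − 1).
1/ε₁ + 1/ε₂ − 1 = 1/0.35 + 1/0.41 − 1 = 4.296.
T₁⁴ − T₂⁴ = 4.17×10^12 − 8.77×10^9 = 4.16×10^12 K⁴.
q = 5.67×10⁻⁸ × 4.16×10^12 / 4.296 = 54900 W/m².
Q = q·A = 54900 × 3.4 = 1.87×10^5 W.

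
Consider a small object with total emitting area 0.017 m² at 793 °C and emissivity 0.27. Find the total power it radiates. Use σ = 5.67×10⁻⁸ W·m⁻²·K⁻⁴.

P ≈ 336 W

793 °C = 1066 K.
P = εσAT⁴ = 0.27 × 5.67×10⁻⁸ × 0.0170 × (1066)⁴ = 0.27 × 5.67×10⁻⁸ × 0.0170 × 1.29×10^12.
P = 336 W.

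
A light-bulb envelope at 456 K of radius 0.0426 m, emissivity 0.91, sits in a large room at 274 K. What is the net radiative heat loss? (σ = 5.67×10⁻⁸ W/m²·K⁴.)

A = 4πr² = 4π × (0.0426)² = 0.0228 m².
Q = εσA(T⁴ − T_s⁴). T⁴ − T_s⁴ = (456)⁴ − (274)⁴ = 4.32×10^10 − 5.64×10^9 = 3.76×10^10 K⁴.
Q = 0.91 × 5.67×10⁻⁸ × 0.0228 × 3.76×10^10 = 44.2 W.

Q ≈ 44.2 W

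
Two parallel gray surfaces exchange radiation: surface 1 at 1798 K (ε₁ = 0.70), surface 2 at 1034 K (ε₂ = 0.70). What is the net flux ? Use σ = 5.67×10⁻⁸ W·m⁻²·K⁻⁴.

For two large parallel gray plates, q = σ(T₁⁴ − T₂⁴) / (1/ε₁ + 1/ε₂ − 1).
1/ε₁ + 1/ε₂ − 1 = 1/0.70 + 1/0.70 − 1 = 1.857.
T₁⁴ − T₂⁴ = 1.05×10^13 − 1.14×10^12 = 9.31×10^12 K⁴.
q = 5.67×10⁻⁸ × 9.31×10^12 / 1.857 = 2.84×10^5 W/m².

q ≈ 2.84×10^5 W/m²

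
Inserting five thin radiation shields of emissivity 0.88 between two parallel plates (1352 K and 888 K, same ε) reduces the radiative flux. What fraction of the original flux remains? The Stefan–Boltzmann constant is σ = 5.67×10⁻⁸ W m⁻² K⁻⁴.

ratio ≈ 0.167

With N identical shields there are N+1 = 6 gaps in series, each with the same radiative resistance, so the flux falls to 1/(N+1) of its unshielded value.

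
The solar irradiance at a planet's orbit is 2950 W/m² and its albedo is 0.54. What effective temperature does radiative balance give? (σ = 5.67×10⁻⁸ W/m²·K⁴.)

Power absorbed = (1−a)S·πR²; power emitted = 4πR²σT⁴. Equating and cancelling πR²:
T = ((1−a)S / 4σ)^(1/4) = (1360 / (4 × 5.67×10⁻⁸))^(1/4) = (5.98×10^9)^(1/4).
T = 278 K.

T ≈ 278 K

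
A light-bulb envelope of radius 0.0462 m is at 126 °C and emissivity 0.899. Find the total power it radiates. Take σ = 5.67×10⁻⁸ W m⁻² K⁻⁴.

P ≈ 34.7 W

A = 4πr² = 4π × (0.0462)² = 0.0268 m².
126 °C = 399 K.
P = εσAT⁴ = 0.899 × 5.67×10⁻⁸ × 0.0268 × (399)⁴ = 0.899 × 5.67×10⁻⁸ × 0.0268 × 2.53×10^10.
P = 34.7 W.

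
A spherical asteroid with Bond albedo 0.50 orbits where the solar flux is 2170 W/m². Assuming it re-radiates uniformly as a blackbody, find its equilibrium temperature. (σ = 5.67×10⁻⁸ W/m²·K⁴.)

T ≈ 263 K

Power absorbed = (1−a)S·πR²; power emitted = 4πR²σT⁴. Equating and cancelling πR²:
T = ((1−a)S / 4σ)^(1/4) = (1080 / (4 × 5.67×10⁻⁸))^(1/4) = (4.78×10^9)^(1/4).
T = 263 K.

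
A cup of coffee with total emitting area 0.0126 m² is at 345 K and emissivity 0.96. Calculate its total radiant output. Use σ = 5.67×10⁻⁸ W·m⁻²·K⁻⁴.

P ≈ 9.72 W

Stefan–Boltzmann: P = εσAT⁴ = 0.96 × 5.67×10⁻⁸ × 0.0126 × (345)⁴ = 0.96 × 5.67×10⁻⁸ × 0.0126 × 1.42×10^10.
P = 9.72 W.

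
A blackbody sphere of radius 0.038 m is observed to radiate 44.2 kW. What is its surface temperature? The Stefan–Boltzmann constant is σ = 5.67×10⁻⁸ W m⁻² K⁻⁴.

T ≈ 2560 K

A = 4πr² = 4π × (0.038)² = 0.0181 m².
From P = σAT⁴, T = (P / σA)^(1/4) = (44200 / (5.67×10⁻⁸ × 0.0181))^(1/4).
T = (4.30×10^13)^(1/4) = 2560 K.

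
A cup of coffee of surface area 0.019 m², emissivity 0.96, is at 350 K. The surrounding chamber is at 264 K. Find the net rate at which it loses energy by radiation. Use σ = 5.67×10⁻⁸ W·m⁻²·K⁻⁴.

Q ≈ 10.5 W

Q = εσA(T⁴ − T_s⁴). T⁴ − T_s⁴ = (350)⁴ − (264)⁴ = 1.50×10^10 − 4.86×10^9 = 1.01×10^10 K⁴.
Q = 0.96 × 5.67×10⁻⁸ × 0.0190 × 1.01×10^10 = 10.5 W.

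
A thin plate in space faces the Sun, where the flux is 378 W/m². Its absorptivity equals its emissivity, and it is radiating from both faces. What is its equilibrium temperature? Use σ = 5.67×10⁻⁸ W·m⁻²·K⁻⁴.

Absorbed flux αS = emitted flux 2εσT⁴ per unit area; with α = ε this gives T = (S/2σ)^(1/4).
T = (378 / (2 × 5.67×10⁻⁸))^(1/4) = (3.33×10^9)^(1/4).
T = 240 K.

T ≈ 240 K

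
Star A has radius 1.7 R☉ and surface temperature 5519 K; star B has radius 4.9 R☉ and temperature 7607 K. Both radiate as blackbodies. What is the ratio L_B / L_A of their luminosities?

L = 4πR²σT⁴ ∝ R²T⁴, so L_B/L_A = (4.9/1.7)² × (7607/5519)⁴ = 8.31 × 3.61 = 30.0.

L_B/L_A ≈ 30.0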